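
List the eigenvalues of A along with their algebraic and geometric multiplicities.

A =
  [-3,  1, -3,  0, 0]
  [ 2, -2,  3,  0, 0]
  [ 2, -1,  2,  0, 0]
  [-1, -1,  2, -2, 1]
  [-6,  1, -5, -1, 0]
λ = -1: alg = 5, geom = 2

Step 1 — factor the characteristic polynomial to read off the algebraic multiplicities:
  χ_A(x) = (x + 1)^5

Step 2 — compute geometric multiplicities via the rank-nullity identity g(λ) = n − rank(A − λI):
  rank(A − (-1)·I) = 3, so dim ker(A − (-1)·I) = n − 3 = 2

Summary:
  λ = -1: algebraic multiplicity = 5, geometric multiplicity = 2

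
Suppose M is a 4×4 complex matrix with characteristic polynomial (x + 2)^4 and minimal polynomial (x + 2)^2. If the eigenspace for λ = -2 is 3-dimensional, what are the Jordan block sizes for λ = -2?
Block sizes for λ = -2: [2, 1, 1]

Step 1 — from the characteristic polynomial, algebraic multiplicity of λ = -2 is 4. From dim ker(M − (-2)·I) = 3, there are exactly 3 Jordan blocks for λ = -2.
Step 2 — from the minimal polynomial, the factor (x + 2)^2 tells us the largest block for λ = -2 has size 2.
Step 3 — with total size 4, 3 blocks, and largest block 2, the block sizes (in nonincreasing order) are [2, 1, 1].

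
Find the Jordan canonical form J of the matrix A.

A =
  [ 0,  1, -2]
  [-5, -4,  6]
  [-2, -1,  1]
J_3(-1)

The characteristic polynomial is
  det(x·I − A) = x^3 + 3*x^2 + 3*x + 1 = (x + 1)^3

Eigenvalues and multiplicities (the geometric multiplicity of λ is n − rank(A − λI), which equals the number of Jordan blocks for λ):
  λ = -1: algebraic multiplicity = 3, geometric multiplicity = 1

Determining the block sizes for each eigenvalue:
  λ = -1: one block (gm = 1), so the single block has size am = 3 → block sizes [3]

Assembling the blocks gives a Jordan form
J =
  [-1,  1,  0]
  [ 0, -1,  1]
  [ 0,  0, -1]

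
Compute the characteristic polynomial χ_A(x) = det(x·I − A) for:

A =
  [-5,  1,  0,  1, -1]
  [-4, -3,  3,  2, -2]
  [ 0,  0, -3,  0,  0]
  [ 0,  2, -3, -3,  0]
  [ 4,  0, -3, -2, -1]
x^5 + 15*x^4 + 90*x^3 + 270*x^2 + 405*x + 243

Expanding det(x·I − A) (e.g. by cofactor expansion or by noting that A is similar to its Jordan form J, which has the same characteristic polynomial as A) gives
  χ_A(x) = x^5 + 15*x^4 + 90*x^3 + 270*x^2 + 405*x + 243
which factors as (x + 3)^5. The eigenvalues (with algebraic multiplicities) are λ = -3 with multiplicity 5.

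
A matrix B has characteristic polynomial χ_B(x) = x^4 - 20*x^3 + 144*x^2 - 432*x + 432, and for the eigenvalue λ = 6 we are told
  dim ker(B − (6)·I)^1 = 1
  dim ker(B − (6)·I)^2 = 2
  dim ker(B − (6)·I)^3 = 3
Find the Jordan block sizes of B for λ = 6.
Block sizes for λ = 6: [3]

From the dimensions of kernels of powers, the number of Jordan blocks of size at least j is d_j − d_{j−1} where d_j = dim ker(N^j) (with d_0 = 0). Computing the differences gives [1, 1, 1].
The number of blocks of size exactly k is (#blocks of size ≥ k) − (#blocks of size ≥ k + 1), so the partition is: 1 block(s) of size 3.
In nonincreasing order the block sizes are [3].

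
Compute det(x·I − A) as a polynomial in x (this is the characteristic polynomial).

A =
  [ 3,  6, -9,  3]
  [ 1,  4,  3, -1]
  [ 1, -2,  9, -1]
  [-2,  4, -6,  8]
x^4 - 24*x^3 + 216*x^2 - 864*x + 1296

Expanding det(x·I − A) (e.g. by cofactor expansion or by noting that A is similar to its Jordan form J, which has the same characteristic polynomial as A) gives
  χ_A(x) = x^4 - 24*x^3 + 216*x^2 - 864*x + 1296
which factors as (x - 6)^4. The eigenvalues (with algebraic multiplicities) are λ = 6 with multiplicity 4.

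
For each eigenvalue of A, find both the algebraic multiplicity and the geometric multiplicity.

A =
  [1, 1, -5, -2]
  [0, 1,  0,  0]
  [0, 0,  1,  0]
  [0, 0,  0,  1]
λ = 1: alg = 4, geom = 3

Step 1 — factor the characteristic polynomial to read off the algebraic multiplicities:
  χ_A(x) = (x - 1)^4

Step 2 — compute geometric multiplicities via the rank-nullity identity g(λ) = n − rank(A − λI):
  rank(A − (1)·I) = 1, so dim ker(A − (1)·I) = n − 1 = 3

Summary:
  λ = 1: algebraic multiplicity = 4, geometric multiplicity = 3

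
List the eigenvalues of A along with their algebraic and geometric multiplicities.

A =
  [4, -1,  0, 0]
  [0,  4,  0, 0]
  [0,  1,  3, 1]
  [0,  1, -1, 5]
λ = 4: alg = 4, geom = 2

Step 1 — factor the characteristic polynomial to read off the algebraic multiplicities:
  χ_A(x) = (x - 4)^4

Step 2 — compute geometric multiplicities via the rank-nullity identity g(λ) = n − rank(A − λI):
  rank(A − (4)·I) = 2, so dim ker(A − (4)·I) = n − 2 = 2

Summary:
  λ = 4: algebraic multiplicity = 4, geometric multiplicity = 2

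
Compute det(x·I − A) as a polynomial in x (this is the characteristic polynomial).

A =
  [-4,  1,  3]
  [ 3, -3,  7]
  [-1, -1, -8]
x^3 + 15*x^2 + 75*x + 125

Expanding det(x·I − A) (e.g. by cofactor expansion or by noting that A is similar to its Jordan form J, which has the same characteristic polynomial as A) gives
  χ_A(x) = x^3 + 15*x^2 + 75*x + 125
which factors as (x + 5)^3. The eigenvalues (with algebraic multiplicities) are λ = -5 with multiplicity 3.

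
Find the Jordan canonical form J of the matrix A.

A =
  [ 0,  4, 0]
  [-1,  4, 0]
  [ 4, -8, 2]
J_2(2) ⊕ J_1(2)

The characteristic polynomial is
  det(x·I − A) = x^3 - 6*x^2 + 12*x - 8 = (x - 2)^3

Eigenvalues and multiplicities (the geometric multiplicity of λ is n − rank(A − λI), which equals the number of Jordan blocks for λ):
  λ = 2: algebraic multiplicity = 3, geometric multiplicity = 2

Determining the block sizes for each eigenvalue:
  λ = 2: 2 blocks summing to 3 forces exactly one block of size 2 and the rest size 1 → block sizes [2, 1]

Assembling the blocks gives a Jordan form
J =
  [2, 1, 0]
  [0, 2, 0]
  [0, 0, 2]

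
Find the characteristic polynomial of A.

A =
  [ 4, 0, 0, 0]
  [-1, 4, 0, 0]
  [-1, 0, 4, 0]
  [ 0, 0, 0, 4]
x^4 - 16*x^3 + 96*x^2 - 256*x + 256

Expanding det(x·I − A) (e.g. by cofactor expansion or by noting that A is similar to its Jordan form J, which has the same characteristic polynomial as A) gives
  χ_A(x) = x^4 - 16*x^3 + 96*x^2 - 256*x + 256
which factors as (x - 4)^4. The eigenvalues (with algebraic multiplicities) are λ = 4 with multiplicity 4.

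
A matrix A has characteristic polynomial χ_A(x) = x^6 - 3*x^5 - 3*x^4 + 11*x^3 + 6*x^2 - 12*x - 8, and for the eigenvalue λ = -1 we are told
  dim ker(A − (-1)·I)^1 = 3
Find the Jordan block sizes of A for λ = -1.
Block sizes for λ = -1: [1, 1, 1]

From the dimensions of kernels of powers, the number of Jordan blocks of size at least j is d_j − d_{j−1} where d_j = dim ker(N^j) (with d_0 = 0). Computing the differences gives [3].
The number of blocks of size exactly k is (#blocks of size ≥ k) − (#blocks of size ≥ k + 1), so the partition is: 3 block(s) of size 1.
In nonincreasing order the block sizes are [1, 1, 1].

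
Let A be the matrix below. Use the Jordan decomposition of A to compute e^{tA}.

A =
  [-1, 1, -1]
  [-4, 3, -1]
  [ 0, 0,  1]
e^{tA} =
  [-2*t*exp(t) + exp(t), t*exp(t), t^2*exp(t)/2 - t*exp(t)]
  [-4*t*exp(t), 2*t*exp(t) + exp(t), t^2*exp(t) - t*exp(t)]
  [0, 0, exp(t)]

Strategy: write A = P · J · P⁻¹ where J is a Jordan canonical form, so e^{tA} = P · e^{tJ} · P⁻¹, and e^{tJ} can be computed block-by-block.

A has Jordan form
J =
  [1, 1, 0]
  [0, 1, 1]
  [0, 0, 1]
(up to reordering of blocks).

Per-block formulas:
  For a 3×3 Jordan block J_3(1): exp(t · J_3(1)) = e^(1t)·(I + t·N + (t^2/2)·N^2), where N is the 3×3 nilpotent shift.

After assembling e^{tJ} and conjugating by P, we get:

e^{tA} =
  [-2*t*exp(t) + exp(t), t*exp(t), t^2*exp(t)/2 - t*exp(t)]
  [-4*t*exp(t), 2*t*exp(t) + exp(t), t^2*exp(t) - t*exp(t)]
  [0, 0, exp(t)]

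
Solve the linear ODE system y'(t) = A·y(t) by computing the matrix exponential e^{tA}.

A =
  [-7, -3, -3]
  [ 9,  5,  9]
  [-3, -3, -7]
e^{tA} =
  [-exp(-t) + 2*exp(-4*t), -exp(-t) + exp(-4*t), -exp(-t) + exp(-4*t)]
  [3*exp(-t) - 3*exp(-4*t), 3*exp(-t) - 2*exp(-4*t), 3*exp(-t) - 3*exp(-4*t)]
  [-exp(-t) + exp(-4*t), -exp(-t) + exp(-4*t), -exp(-t) + 2*exp(-4*t)]

Strategy: write A = P · J · P⁻¹ where J is a Jordan canonical form, so e^{tA} = P · e^{tJ} · P⁻¹, and e^{tJ} can be computed block-by-block.

A has Jordan form
J =
  [-4,  0,  0]
  [ 0, -4,  0]
  [ 0,  0, -1]
(up to reordering of blocks).

Per-block formulas:
  For a 1×1 block at λ = -4: exp(t · [-4]) = [e^(-4t)].
  For a 1×1 block at λ = -1: exp(t · [-1]) = [e^(-1t)].

After assembling e^{tJ} and conjugating by P, we get:

e^{tA} =
  [-exp(-t) + 2*exp(-4*t), -exp(-t) + exp(-4*t), -exp(-t) + exp(-4*t)]
  [3*exp(-t) - 3*exp(-4*t), 3*exp(-t) - 2*exp(-4*t), 3*exp(-t) - 3*exp(-4*t)]
  [-exp(-t) + exp(-4*t), -exp(-t) + exp(-4*t), -exp(-t) + 2*exp(-4*t)]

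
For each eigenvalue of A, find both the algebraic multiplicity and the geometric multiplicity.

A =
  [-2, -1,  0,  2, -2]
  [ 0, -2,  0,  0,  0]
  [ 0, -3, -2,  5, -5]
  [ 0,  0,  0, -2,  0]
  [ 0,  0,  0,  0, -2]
λ = -2: alg = 5, geom = 3

Step 1 — factor the characteristic polynomial to read off the algebraic multiplicities:
  χ_A(x) = (x + 2)^5

Step 2 — compute geometric multiplicities via the rank-nullity identity g(λ) = n − rank(A − λI):
  rank(A − (-2)·I) = 2, so dim ker(A − (-2)·I) = n − 2 = 3

Summary:
  λ = -2: algebraic multiplicity = 5, geometric multiplicity = 3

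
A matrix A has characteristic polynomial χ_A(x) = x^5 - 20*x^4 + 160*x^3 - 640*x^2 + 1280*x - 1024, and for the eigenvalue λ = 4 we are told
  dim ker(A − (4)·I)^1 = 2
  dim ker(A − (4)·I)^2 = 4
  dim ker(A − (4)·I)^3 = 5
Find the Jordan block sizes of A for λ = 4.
Block sizes for λ = 4: [3, 2]

From the dimensions of kernels of powers, the number of Jordan blocks of size at least j is d_j − d_{j−1} where d_j = dim ker(N^j) (with d_0 = 0). Computing the differences gives [2, 2, 1].
The number of blocks of size exactly k is (#blocks of size ≥ k) − (#blocks of size ≥ k + 1), so the partition is: 1 block(s) of size 2, 1 block(s) of size 3.
In nonincreasing order the block sizes are [3, 2].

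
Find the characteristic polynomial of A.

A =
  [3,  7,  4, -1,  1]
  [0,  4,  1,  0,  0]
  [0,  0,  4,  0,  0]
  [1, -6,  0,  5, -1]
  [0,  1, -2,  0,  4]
x^5 - 20*x^4 + 160*x^3 - 640*x^2 + 1280*x - 1024

Expanding det(x·I − A) (e.g. by cofactor expansion or by noting that A is similar to its Jordan form J, which has the same characteristic polynomial as A) gives
  χ_A(x) = x^5 - 20*x^4 + 160*x^3 - 640*x^2 + 1280*x - 1024
which factors as (x - 4)^5. The eigenvalues (with algebraic multiplicities) are λ = 4 with multiplicity 5.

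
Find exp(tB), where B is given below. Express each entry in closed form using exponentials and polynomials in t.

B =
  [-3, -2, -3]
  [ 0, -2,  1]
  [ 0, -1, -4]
e^{tB} =
  [exp(-3*t), t^2*exp(-3*t)/2 - 2*t*exp(-3*t), t^2*exp(-3*t)/2 - 3*t*exp(-3*t)]
  [0, t*exp(-3*t) + exp(-3*t), t*exp(-3*t)]
  [0, -t*exp(-3*t), -t*exp(-3*t) + exp(-3*t)]

Strategy: write B = P · J · P⁻¹ where J is a Jordan canonical form, so e^{tB} = P · e^{tJ} · P⁻¹, and e^{tJ} can be computed block-by-block.

B has Jordan form
J =
  [-3,  1,  0]
  [ 0, -3,  1]
  [ 0,  0, -3]
(up to reordering of blocks).

Per-block formulas:
  For a 3×3 Jordan block J_3(-3): exp(t · J_3(-3)) = e^(-3t)·(I + t·N + (t^2/2)·N^2), where N is the 3×3 nilpotent shift.

After assembling e^{tJ} and conjugating by P, we get:

e^{tB} =
  [exp(-3*t), t^2*exp(-3*t)/2 - 2*t*exp(-3*t), t^2*exp(-3*t)/2 - 3*t*exp(-3*t)]
  [0, t*exp(-3*t) + exp(-3*t), t*exp(-3*t)]
  [0, -t*exp(-3*t), -t*exp(-3*t) + exp(-3*t)]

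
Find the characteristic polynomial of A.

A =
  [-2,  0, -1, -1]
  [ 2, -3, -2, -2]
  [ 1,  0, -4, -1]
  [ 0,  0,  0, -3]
x^4 + 12*x^3 + 54*x^2 + 108*x + 81

Expanding det(x·I − A) (e.g. by cofactor expansion or by noting that A is similar to its Jordan form J, which has the same characteristic polynomial as A) gives
  χ_A(x) = x^4 + 12*x^3 + 54*x^2 + 108*x + 81
which factors as (x + 3)^4. The eigenvalues (with algebraic multiplicities) are λ = -3 with multiplicity 4.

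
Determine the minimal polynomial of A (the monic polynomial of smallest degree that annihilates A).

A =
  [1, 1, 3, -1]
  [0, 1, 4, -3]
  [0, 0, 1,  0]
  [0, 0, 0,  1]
x^3 - 3*x^2 + 3*x - 1

The characteristic polynomial is χ_A(x) = (x - 1)^4, so the eigenvalues are known. The minimal polynomial is
  m_A(x) = Π_λ (x − λ)^{k_λ}
where k_λ is the size of the *largest* Jordan block for λ (equivalently, the smallest k with (A − λI)^k v = 0 for every generalised eigenvector v of λ).

  λ = 1: largest Jordan block has size 3, contributing (x − 1)^3

So m_A(x) = (x - 1)^3 = x^3 - 3*x^2 + 3*x - 1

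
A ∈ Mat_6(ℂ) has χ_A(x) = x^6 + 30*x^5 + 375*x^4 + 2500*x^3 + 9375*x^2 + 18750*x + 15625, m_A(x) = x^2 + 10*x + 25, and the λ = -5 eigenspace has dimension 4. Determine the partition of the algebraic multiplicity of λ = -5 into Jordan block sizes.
Block sizes for λ = -5: [2, 2, 1, 1]

Step 1 — from the characteristic polynomial, algebraic multiplicity of λ = -5 is 6. From dim ker(A − (-5)·I) = 4, there are exactly 4 Jordan blocks for λ = -5.
Step 2 — from the minimal polynomial, the factor (x + 5)^2 tells us the largest block for λ = -5 has size 2.
Step 3 — with total size 6, 4 blocks, and largest block 2, the block sizes (in nonincreasing order) are [2, 2, 1, 1].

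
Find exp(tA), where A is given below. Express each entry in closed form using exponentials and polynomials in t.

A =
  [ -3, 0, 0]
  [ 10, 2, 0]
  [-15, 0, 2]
e^{tA} =
  [exp(-3*t), 0, 0]
  [2*exp(2*t) - 2*exp(-3*t), exp(2*t), 0]
  [-3*exp(2*t) + 3*exp(-3*t), 0, exp(2*t)]

Strategy: write A = P · J · P⁻¹ where J is a Jordan canonical form, so e^{tA} = P · e^{tJ} · P⁻¹, and e^{tJ} can be computed block-by-block.

A has Jordan form
J =
  [-3, 0, 0]
  [ 0, 2, 0]
  [ 0, 0, 2]
(up to reordering of blocks).

Per-block formulas:
  For a 1×1 block at λ = 2: exp(t · [2]) = [e^(2t)].
  For a 1×1 block at λ = -3: exp(t · [-3]) = [e^(-3t)].

After assembling e^{tJ} and conjugating by P, we get:

e^{tA} =
  [exp(-3*t), 0, 0]
  [2*exp(2*t) - 2*exp(-3*t), exp(2*t), 0]
  [-3*exp(2*t) + 3*exp(-3*t), 0, exp(2*t)]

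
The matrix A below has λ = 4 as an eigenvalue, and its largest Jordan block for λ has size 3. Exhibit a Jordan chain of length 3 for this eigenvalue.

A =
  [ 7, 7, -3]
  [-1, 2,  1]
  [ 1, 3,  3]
A Jordan chain for λ = 4 of length 3:
v_1 = (-1, 0, -1)ᵀ
v_2 = (3, -1, 1)ᵀ
v_3 = (1, 0, 0)ᵀ

Let N = A − (4)·I. We want v_3 with N^3 v_3 = 0 but N^2 v_3 ≠ 0; then v_{j-1} := N · v_j for j = 3, …, 2.

Pick v_3 = (1, 0, 0)ᵀ.
Then v_2 = N · v_3 = (3, -1, 1)ᵀ.
Then v_1 = N · v_2 = (-1, 0, -1)ᵀ.

Sanity check: (A − (4)·I) v_1 = (0, 0, 0)ᵀ = 0. ✓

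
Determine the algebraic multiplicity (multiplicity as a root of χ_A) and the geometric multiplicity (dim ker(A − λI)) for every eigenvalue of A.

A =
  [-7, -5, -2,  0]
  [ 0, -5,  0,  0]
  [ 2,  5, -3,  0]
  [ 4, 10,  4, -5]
λ = -5: alg = 4, geom = 3

Step 1 — factor the characteristic polynomial to read off the algebraic multiplicities:
  χ_A(x) = (x + 5)^4

Step 2 — compute geometric multiplicities via the rank-nullity identity g(λ) = n − rank(A − λI):
  rank(A − (-5)·I) = 1, so dim ker(A − (-5)·I) = n − 1 = 3

Summary:
  λ = -5: algebraic multiplicity = 4, geometric multiplicity = 3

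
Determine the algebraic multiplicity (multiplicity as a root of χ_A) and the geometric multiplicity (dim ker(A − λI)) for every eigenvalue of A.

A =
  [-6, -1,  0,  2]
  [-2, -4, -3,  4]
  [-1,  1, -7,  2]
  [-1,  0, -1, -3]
λ = -5: alg = 4, geom = 2

Step 1 — factor the characteristic polynomial to read off the algebraic multiplicities:
  χ_A(x) = (x + 5)^4

Step 2 — compute geometric multiplicities via the rank-nullity identity g(λ) = n − rank(A − λI):
  rank(A − (-5)·I) = 2, so dim ker(A − (-5)·I) = n − 2 = 2

Summary:
  λ = -5: algebraic multiplicity = 4, geometric multiplicity = 2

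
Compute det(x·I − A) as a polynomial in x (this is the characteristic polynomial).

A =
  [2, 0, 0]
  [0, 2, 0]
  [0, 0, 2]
x^3 - 6*x^2 + 12*x - 8

Expanding det(x·I − A) (e.g. by cofactor expansion or by noting that A is similar to its Jordan form J, which has the same characteristic polynomial as A) gives
  χ_A(x) = x^3 - 6*x^2 + 12*x - 8
which factors as (x - 2)^3. The eigenvalues (with algebraic multiplicities) are λ = 2 with multiplicity 3.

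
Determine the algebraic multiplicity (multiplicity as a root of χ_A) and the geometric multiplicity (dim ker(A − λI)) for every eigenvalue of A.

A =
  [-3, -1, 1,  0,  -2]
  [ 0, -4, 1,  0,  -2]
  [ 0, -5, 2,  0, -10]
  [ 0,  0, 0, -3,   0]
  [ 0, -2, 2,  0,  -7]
λ = -3: alg = 5, geom = 4

Step 1 — factor the characteristic polynomial to read off the algebraic multiplicities:
  χ_A(x) = (x + 3)^5

Step 2 — compute geometric multiplicities via the rank-nullity identity g(λ) = n − rank(A − λI):
  rank(A − (-3)·I) = 1, so dim ker(A − (-3)·I) = n − 1 = 4

Summary:
  λ = -3: algebraic multiplicity = 5, geometric multiplicity = 4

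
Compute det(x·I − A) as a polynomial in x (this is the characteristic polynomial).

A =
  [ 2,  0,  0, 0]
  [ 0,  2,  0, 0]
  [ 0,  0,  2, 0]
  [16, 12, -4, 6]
x^4 - 12*x^3 + 48*x^2 - 80*x + 48

Expanding det(x·I − A) (e.g. by cofactor expansion or by noting that A is similar to its Jordan form J, which has the same characteristic polynomial as A) gives
  χ_A(x) = x^4 - 12*x^3 + 48*x^2 - 80*x + 48
which factors as (x - 6)*(x - 2)^3. The eigenvalues (with algebraic multiplicities) are λ = 2 with multiplicity 3, λ = 6 with multiplicity 1.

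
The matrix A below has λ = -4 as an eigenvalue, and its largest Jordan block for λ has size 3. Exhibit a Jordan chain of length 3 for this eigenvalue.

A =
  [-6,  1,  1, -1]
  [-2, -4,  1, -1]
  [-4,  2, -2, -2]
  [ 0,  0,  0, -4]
A Jordan chain for λ = -4 of length 3:
v_1 = (-2, 0, -4, 0)ᵀ
v_2 = (-2, -2, -4, 0)ᵀ
v_3 = (1, 0, 0, 0)ᵀ

Let N = A − (-4)·I. We want v_3 with N^3 v_3 = 0 but N^2 v_3 ≠ 0; then v_{j-1} := N · v_j for j = 3, …, 2.

Pick v_3 = (1, 0, 0, 0)ᵀ.
Then v_2 = N · v_3 = (-2, -2, -4, 0)ᵀ.
Then v_1 = N · v_2 = (-2, 0, -4, 0)ᵀ.

Sanity check: (A − (-4)·I) v_1 = (0, 0, 0, 0)ᵀ = 0. ✓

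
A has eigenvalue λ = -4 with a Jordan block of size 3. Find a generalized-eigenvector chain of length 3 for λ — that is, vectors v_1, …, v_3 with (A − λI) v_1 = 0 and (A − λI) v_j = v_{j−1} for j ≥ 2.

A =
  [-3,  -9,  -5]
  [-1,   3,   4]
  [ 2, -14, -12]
A Jordan chain for λ = -4 of length 3:
v_1 = (-2, 2, -4)ᵀ
v_2 = (-9, 7, -14)ᵀ
v_3 = (0, 1, 0)ᵀ

Let N = A − (-4)·I. We want v_3 with N^3 v_3 = 0 but N^2 v_3 ≠ 0; then v_{j-1} := N · v_j for j = 3, …, 2.

Pick v_3 = (0, 1, 0)ᵀ.
Then v_2 = N · v_3 = (-9, 7, -14)ᵀ.
Then v_1 = N · v_2 = (-2, 2, -4)ᵀ.

Sanity check: (A − (-4)·I) v_1 = (0, 0, 0)ᵀ = 0. ✓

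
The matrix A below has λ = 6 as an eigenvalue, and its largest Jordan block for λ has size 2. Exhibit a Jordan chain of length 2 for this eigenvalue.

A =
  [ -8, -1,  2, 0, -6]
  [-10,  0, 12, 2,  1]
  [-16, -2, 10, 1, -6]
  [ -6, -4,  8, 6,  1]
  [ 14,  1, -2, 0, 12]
A Jordan chain for λ = 6 of length 2:
v_1 = (0, 2, 1, 0, 0)ᵀ
v_2 = (0, 0, 0, 1, 0)ᵀ

Let N = A − (6)·I. We want v_2 with N^2 v_2 = 0 but N^1 v_2 ≠ 0; then v_{j-1} := N · v_j for j = 2, …, 2.

Pick v_2 = (0, 0, 0, 1, 0)ᵀ.
Then v_1 = N · v_2 = (0, 2, 1, 0, 0)ᵀ.

Sanity check: (A − (6)·I) v_1 = (0, 0, 0, 0, 0)ᵀ = 0. ✓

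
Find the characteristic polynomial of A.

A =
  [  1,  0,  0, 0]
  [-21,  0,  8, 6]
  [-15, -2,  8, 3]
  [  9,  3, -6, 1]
x^4 - 10*x^3 + 33*x^2 - 40*x + 16

Expanding det(x·I − A) (e.g. by cofactor expansion or by noting that A is similar to its Jordan form J, which has the same characteristic polynomial as A) gives
  χ_A(x) = x^4 - 10*x^3 + 33*x^2 - 40*x + 16
which factors as (x - 4)^2*(x - 1)^2. The eigenvalues (with algebraic multiplicities) are λ = 1 with multiplicity 2, λ = 4 with multiplicity 2.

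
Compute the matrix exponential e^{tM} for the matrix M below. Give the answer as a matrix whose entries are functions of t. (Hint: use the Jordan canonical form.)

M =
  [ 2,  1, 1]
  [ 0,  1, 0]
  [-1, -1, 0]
e^{tM} =
  [t*exp(t) + exp(t), t*exp(t), t*exp(t)]
  [0, exp(t), 0]
  [-t*exp(t), -t*exp(t), -t*exp(t) + exp(t)]

Strategy: write M = P · J · P⁻¹ where J is a Jordan canonical form, so e^{tM} = P · e^{tJ} · P⁻¹, and e^{tJ} can be computed block-by-block.

M has Jordan form
J =
  [1, 1, 0]
  [0, 1, 0]
  [0, 0, 1]
(up to reordering of blocks).

Per-block formulas:
  For a 2×2 Jordan block J_2(1): exp(t · J_2(1)) = e^(1t)·(I + t·N), where N is the 2×2 nilpotent shift.
  For a 1×1 block at λ = 1: exp(t · [1]) = [e^(1t)].

After assembling e^{tJ} and conjugating by P, we get:

e^{tM} =
  [t*exp(t) + exp(t), t*exp(t), t*exp(t)]
  [0, exp(t), 0]
  [-t*exp(t), -t*exp(t), -t*exp(t) + exp(t)]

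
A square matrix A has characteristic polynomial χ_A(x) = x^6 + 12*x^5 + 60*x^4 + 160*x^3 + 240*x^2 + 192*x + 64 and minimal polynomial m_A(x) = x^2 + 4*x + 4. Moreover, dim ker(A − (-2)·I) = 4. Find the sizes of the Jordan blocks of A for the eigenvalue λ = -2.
Block sizes for λ = -2: [2, 2, 1, 1]

Step 1 — from the characteristic polynomial, algebraic multiplicity of λ = -2 is 6. From dim ker(A − (-2)·I) = 4, there are exactly 4 Jordan blocks for λ = -2.
Step 2 — from the minimal polynomial, the factor (x + 2)^2 tells us the largest block for λ = -2 has size 2.
Step 3 — with total size 6, 4 blocks, and largest block 2, the block sizes (in nonincreasing order) are [2, 2, 1, 1].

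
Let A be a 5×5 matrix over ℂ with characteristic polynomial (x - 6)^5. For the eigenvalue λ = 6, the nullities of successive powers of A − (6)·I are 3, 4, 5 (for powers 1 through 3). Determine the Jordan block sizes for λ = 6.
Block sizes for λ = 6: [3, 1, 1]

From the dimensions of kernels of powers, the number of Jordan blocks of size at least j is d_j − d_{j−1} where d_j = dim ker(N^j) (with d_0 = 0). Computing the differences gives [3, 1, 1].
The number of blocks of size exactly k is (#blocks of size ≥ k) − (#blocks of size ≥ k + 1), so the partition is: 2 block(s) of size 1, 1 block(s) of size 3.
In nonincreasing order the block sizes are [3, 1, 1].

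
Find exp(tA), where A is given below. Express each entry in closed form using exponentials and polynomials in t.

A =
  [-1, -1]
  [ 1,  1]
e^{tA} =
  [1 - t, -t]
  [t, t + 1]

Strategy: write A = P · J · P⁻¹ where J is a Jordan canonical form, so e^{tA} = P · e^{tJ} · P⁻¹, and e^{tJ} can be computed block-by-block.

A has Jordan form
J =
  [0, 1]
  [0, 0]
(up to reordering of blocks).

Per-block formulas:
  For a 2×2 Jordan block J_2(0): exp(t · J_2(0)) = e^(0t)·(I + t·N), where N is the 2×2 nilpotent shift.

After assembling e^{tJ} and conjugating by P, we get:

e^{tA} =
  [1 - t, -t]
  [t, t + 1]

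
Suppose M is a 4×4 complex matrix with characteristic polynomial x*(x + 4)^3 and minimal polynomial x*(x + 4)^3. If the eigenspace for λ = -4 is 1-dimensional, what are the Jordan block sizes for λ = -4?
Block sizes for λ = -4: [3]

Step 1 — from the characteristic polynomial, algebraic multiplicity of λ = -4 is 3. From dim ker(M − (-4)·I) = 1, there are exactly 1 Jordan blocks for λ = -4.
Step 2 — from the minimal polynomial, the factor (x + 4)^3 tells us the largest block for λ = -4 has size 3.
Step 3 — with total size 3, 1 blocks, and largest block 3, the block sizes (in nonincreasing order) are [3].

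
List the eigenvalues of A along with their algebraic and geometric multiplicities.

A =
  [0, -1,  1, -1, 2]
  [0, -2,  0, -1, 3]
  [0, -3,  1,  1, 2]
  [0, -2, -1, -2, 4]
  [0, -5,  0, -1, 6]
λ = 0: alg = 4, geom = 2; λ = 3: alg = 1, geom = 1

Step 1 — factor the characteristic polynomial to read off the algebraic multiplicities:
  χ_A(x) = x^4*(x - 3)

Step 2 — compute geometric multiplicities via the rank-nullity identity g(λ) = n − rank(A − λI):
  rank(A − (0)·I) = 3, so dim ker(A − (0)·I) = n − 3 = 2
  rank(A − (3)·I) = 4, so dim ker(A − (3)·I) = n − 4 = 1

Summary:
  λ = 0: algebraic multiplicity = 4, geometric multiplicity = 2
  λ = 3: algebraic multiplicity = 1, geometric multiplicity = 1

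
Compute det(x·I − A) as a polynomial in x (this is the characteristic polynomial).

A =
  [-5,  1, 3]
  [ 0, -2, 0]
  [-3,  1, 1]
x^3 + 6*x^2 + 12*x + 8

Expanding det(x·I − A) (e.g. by cofactor expansion or by noting that A is similar to its Jordan form J, which has the same characteristic polynomial as A) gives
  χ_A(x) = x^3 + 6*x^2 + 12*x + 8
which factors as (x + 2)^3. The eigenvalues (with algebraic multiplicities) are λ = -2 with multiplicity 3.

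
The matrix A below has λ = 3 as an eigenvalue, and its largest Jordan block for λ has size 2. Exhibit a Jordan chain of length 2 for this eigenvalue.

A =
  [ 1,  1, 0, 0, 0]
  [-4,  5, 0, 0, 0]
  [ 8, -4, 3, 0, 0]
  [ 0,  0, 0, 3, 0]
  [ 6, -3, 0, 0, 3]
A Jordan chain for λ = 3 of length 2:
v_1 = (-2, -4, 8, 0, 6)ᵀ
v_2 = (1, 0, 0, 0, 0)ᵀ

Let N = A − (3)·I. We want v_2 with N^2 v_2 = 0 but N^1 v_2 ≠ 0; then v_{j-1} := N · v_j for j = 2, …, 2.

Pick v_2 = (1, 0, 0, 0, 0)ᵀ.
Then v_1 = N · v_2 = (-2, -4, 8, 0, 6)ᵀ.

Sanity check: (A − (3)·I) v_1 = (0, 0, 0, 0, 0)ᵀ = 0. ✓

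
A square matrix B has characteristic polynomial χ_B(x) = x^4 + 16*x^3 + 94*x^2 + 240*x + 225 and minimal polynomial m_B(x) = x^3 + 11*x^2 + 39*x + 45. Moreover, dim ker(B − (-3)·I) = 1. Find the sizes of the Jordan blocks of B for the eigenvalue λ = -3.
Block sizes for λ = -3: [2]

Step 1 — from the characteristic polynomial, algebraic multiplicity of λ = -3 is 2. From dim ker(B − (-3)·I) = 1, there are exactly 1 Jordan blocks for λ = -3.
Step 2 — from the minimal polynomial, the factor (x + 3)^2 tells us the largest block for λ = -3 has size 2.
Step 3 — with total size 2, 1 blocks, and largest block 2, the block sizes (in nonincreasing order) are [2].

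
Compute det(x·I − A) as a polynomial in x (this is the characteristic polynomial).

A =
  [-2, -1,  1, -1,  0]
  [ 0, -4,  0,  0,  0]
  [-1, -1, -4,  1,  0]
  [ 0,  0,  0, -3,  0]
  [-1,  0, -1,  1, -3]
x^5 + 16*x^4 + 102*x^3 + 324*x^2 + 513*x + 324

Expanding det(x·I − A) (e.g. by cofactor expansion or by noting that A is similar to its Jordan form J, which has the same characteristic polynomial as A) gives
  χ_A(x) = x^5 + 16*x^4 + 102*x^3 + 324*x^2 + 513*x + 324
which factors as (x + 3)^4*(x + 4). The eigenvalues (with algebraic multiplicities) are λ = -4 with multiplicity 1, λ = -3 with multiplicity 4.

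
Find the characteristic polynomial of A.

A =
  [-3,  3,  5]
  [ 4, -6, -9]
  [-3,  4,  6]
x^3 + 3*x^2 + 3*x + 1

Expanding det(x·I − A) (e.g. by cofactor expansion or by noting that A is similar to its Jordan form J, which has the same characteristic polynomial as A) gives
  χ_A(x) = x^3 + 3*x^2 + 3*x + 1
which factors as (x + 1)^3. The eigenvalues (with algebraic multiplicities) are λ = -1 with multiplicity 3.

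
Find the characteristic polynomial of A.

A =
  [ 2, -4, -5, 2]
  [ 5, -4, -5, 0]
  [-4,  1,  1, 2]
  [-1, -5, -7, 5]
x^4 - 4*x^3 + 6*x^2 - 4*x + 1

Expanding det(x·I − A) (e.g. by cofactor expansion or by noting that A is similar to its Jordan form J, which has the same characteristic polynomial as A) gives
  χ_A(x) = x^4 - 4*x^3 + 6*x^2 - 4*x + 1
which factors as (x - 1)^4. The eigenvalues (with algebraic multiplicities) are λ = 1 with multiplicity 4.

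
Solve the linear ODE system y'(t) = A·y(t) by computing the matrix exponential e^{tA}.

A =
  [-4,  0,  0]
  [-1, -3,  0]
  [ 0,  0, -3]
e^{tA} =
  [exp(-4*t), 0, 0]
  [-exp(-3*t) + exp(-4*t), exp(-3*t), 0]
  [0, 0, exp(-3*t)]

Strategy: write A = P · J · P⁻¹ where J is a Jordan canonical form, so e^{tA} = P · e^{tJ} · P⁻¹, and e^{tJ} can be computed block-by-block.

A has Jordan form
J =
  [-4,  0,  0]
  [ 0, -3,  0]
  [ 0,  0, -3]
(up to reordering of blocks).

Per-block formulas:
  For a 1×1 block at λ = -3: exp(t · [-3]) = [e^(-3t)].
  For a 1×1 block at λ = -4: exp(t · [-4]) = [e^(-4t)].

After assembling e^{tJ} and conjugating by P, we get:

e^{tA} =
  [exp(-4*t), 0, 0]
  [-exp(-3*t) + exp(-4*t), exp(-3*t), 0]
  [0, 0, exp(-3*t)]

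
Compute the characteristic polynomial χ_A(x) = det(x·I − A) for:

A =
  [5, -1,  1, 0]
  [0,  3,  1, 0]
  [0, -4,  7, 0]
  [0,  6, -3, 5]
x^4 - 20*x^3 + 150*x^2 - 500*x + 625

Expanding det(x·I − A) (e.g. by cofactor expansion or by noting that A is similar to its Jordan form J, which has the same characteristic polynomial as A) gives
  χ_A(x) = x^4 - 20*x^3 + 150*x^2 - 500*x + 625
which factors as (x - 5)^4. The eigenvalues (with algebraic multiplicities) are λ = 5 with multiplicity 4.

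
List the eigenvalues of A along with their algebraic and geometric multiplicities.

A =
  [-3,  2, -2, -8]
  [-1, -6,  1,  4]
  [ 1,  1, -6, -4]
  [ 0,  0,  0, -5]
λ = -5: alg = 4, geom = 3

Step 1 — factor the characteristic polynomial to read off the algebraic multiplicities:
  χ_A(x) = (x + 5)^4

Step 2 — compute geometric multiplicities via the rank-nullity identity g(λ) = n − rank(A − λI):
  rank(A − (-5)·I) = 1, so dim ker(A − (-5)·I) = n − 1 = 3

Summary:
  λ = -5: algebraic multiplicity = 4, geometric multiplicity = 3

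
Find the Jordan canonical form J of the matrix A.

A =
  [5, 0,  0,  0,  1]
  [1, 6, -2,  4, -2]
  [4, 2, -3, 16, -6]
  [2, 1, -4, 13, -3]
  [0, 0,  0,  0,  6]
J_2(5) ⊕ J_1(5) ⊕ J_2(6)

The characteristic polynomial is
  det(x·I − A) = x^5 - 27*x^4 + 291*x^3 - 1565*x^2 + 4200*x - 4500 = (x - 6)^2*(x - 5)^3

Eigenvalues and multiplicities (the geometric multiplicity of λ is n − rank(A − λI), which equals the number of Jordan blocks for λ):
  λ = 5: algebraic multiplicity = 3, geometric multiplicity = 2
  λ = 6: algebraic multiplicity = 2, geometric multiplicity = 1

Determining the block sizes for each eigenvalue:
  λ = 5: 2 blocks summing to 3 forces exactly one block of size 2 and the rest size 1 → block sizes [2, 1]
  λ = 6: one block (gm = 1), so the single block has size am = 2 → block sizes [2]

Assembling the blocks gives a Jordan form
J =
  [5, 1, 0, 0, 0]
  [0, 5, 0, 0, 0]
  [0, 0, 5, 0, 0]
  [0, 0, 0, 6, 1]
  [0, 0, 0, 0, 6]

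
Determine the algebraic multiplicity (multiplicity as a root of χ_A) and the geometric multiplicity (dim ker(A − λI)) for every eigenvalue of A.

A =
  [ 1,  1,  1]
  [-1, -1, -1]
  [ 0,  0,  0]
λ = 0: alg = 3, geom = 2

Step 1 — factor the characteristic polynomial to read off the algebraic multiplicities:
  χ_A(x) = x^3

Step 2 — compute geometric multiplicities via the rank-nullity identity g(λ) = n − rank(A − λI):
  rank(A − (0)·I) = 1, so dim ker(A − (0)·I) = n − 1 = 2

Summary:
  λ = 0: algebraic multiplicity = 3, geometric multiplicity = 2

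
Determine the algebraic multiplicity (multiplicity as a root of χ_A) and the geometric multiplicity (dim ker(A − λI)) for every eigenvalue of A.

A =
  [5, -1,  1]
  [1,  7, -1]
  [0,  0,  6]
λ = 6: alg = 3, geom = 2

Step 1 — factor the characteristic polynomial to read off the algebraic multiplicities:
  χ_A(x) = (x - 6)^3

Step 2 — compute geometric multiplicities via the rank-nullity identity g(λ) = n − rank(A − λI):
  rank(A − (6)·I) = 1, so dim ker(A − (6)·I) = n − 1 = 2

Summary:
  λ = 6: algebraic multiplicity = 3, geometric multiplicity = 2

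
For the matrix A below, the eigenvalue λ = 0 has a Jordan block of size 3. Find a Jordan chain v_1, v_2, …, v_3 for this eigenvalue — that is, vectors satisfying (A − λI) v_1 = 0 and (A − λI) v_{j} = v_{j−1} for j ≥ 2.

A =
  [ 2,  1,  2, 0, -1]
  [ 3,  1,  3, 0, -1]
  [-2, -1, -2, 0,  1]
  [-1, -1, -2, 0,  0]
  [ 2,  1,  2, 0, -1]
A Jordan chain for λ = 0 of length 3:
v_1 = (1, 1, -1, -1, 1)ᵀ
v_2 = (2, 3, -2, -1, 2)ᵀ
v_3 = (1, 0, 0, 0, 0)ᵀ

Let N = A − (0)·I. We want v_3 with N^3 v_3 = 0 but N^2 v_3 ≠ 0; then v_{j-1} := N · v_j for j = 3, …, 2.

Pick v_3 = (1, 0, 0, 0, 0)ᵀ.
Then v_2 = N · v_3 = (2, 3, -2, -1, 2)ᵀ.
Then v_1 = N · v_2 = (1, 1, -1, -1, 1)ᵀ.

Sanity check: (A − (0)·I) v_1 = (0, 0, 0, 0, 0)ᵀ = 0. ✓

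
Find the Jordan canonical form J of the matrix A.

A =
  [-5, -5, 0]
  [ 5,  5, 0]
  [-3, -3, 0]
J_2(0) ⊕ J_1(0)

The characteristic polynomial is
  det(x·I − A) = x^3

Eigenvalues and multiplicities (the geometric multiplicity of λ is n − rank(A − λI), which equals the number of Jordan blocks for λ):
  λ = 0: algebraic multiplicity = 3, geometric multiplicity = 2

Determining the block sizes for each eigenvalue:
  λ = 0: 2 blocks summing to 3 forces exactly one block of size 2 and the rest size 1 → block sizes [2, 1]

Assembling the blocks gives a Jordan form
J =
  [0, 1, 0]
  [0, 0, 0]
  [0, 0, 0]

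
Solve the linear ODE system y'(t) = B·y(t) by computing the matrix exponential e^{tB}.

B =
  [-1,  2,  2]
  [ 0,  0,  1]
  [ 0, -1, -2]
e^{tB} =
  [exp(-t), 2*t*exp(-t), 2*t*exp(-t)]
  [0, t*exp(-t) + exp(-t), t*exp(-t)]
  [0, -t*exp(-t), -t*exp(-t) + exp(-t)]

Strategy: write B = P · J · P⁻¹ where J is a Jordan canonical form, so e^{tB} = P · e^{tJ} · P⁻¹, and e^{tJ} can be computed block-by-block.

B has Jordan form
J =
  [-1,  1,  0]
  [ 0, -1,  0]
  [ 0,  0, -1]
(up to reordering of blocks).

Per-block formulas:
  For a 2×2 Jordan block J_2(-1): exp(t · J_2(-1)) = e^(-1t)·(I + t·N), where N is the 2×2 nilpotent shift.
  For a 1×1 block at λ = -1: exp(t · [-1]) = [e^(-1t)].

After assembling e^{tJ} and conjugating by P, we get:

e^{tB} =
  [exp(-t), 2*t*exp(-t), 2*t*exp(-t)]
  [0, t*exp(-t) + exp(-t), t*exp(-t)]
  [0, -t*exp(-t), -t*exp(-t) + exp(-t)]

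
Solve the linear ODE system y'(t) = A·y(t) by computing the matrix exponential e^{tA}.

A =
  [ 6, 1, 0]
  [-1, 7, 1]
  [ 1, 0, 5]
e^{tA} =
  [-t^2*exp(6*t)/2 + exp(6*t), t^2*exp(6*t)/2 + t*exp(6*t), t^2*exp(6*t)/2]
  [-t*exp(6*t), t*exp(6*t) + exp(6*t), t*exp(6*t)]
  [-t^2*exp(6*t)/2 + t*exp(6*t), t^2*exp(6*t)/2, t^2*exp(6*t)/2 - t*exp(6*t) + exp(6*t)]

Strategy: write A = P · J · P⁻¹ where J is a Jordan canonical form, so e^{tA} = P · e^{tJ} · P⁻¹, and e^{tJ} can be computed block-by-block.

A has Jordan form
J =
  [6, 1, 0]
  [0, 6, 1]
  [0, 0, 6]
(up to reordering of blocks).

Per-block formulas:
  For a 3×3 Jordan block J_3(6): exp(t · J_3(6)) = e^(6t)·(I + t·N + (t^2/2)·N^2), where N is the 3×3 nilpotent shift.

After assembling e^{tJ} and conjugating by P, we get:

e^{tA} =
  [-t^2*exp(6*t)/2 + exp(6*t), t^2*exp(6*t)/2 + t*exp(6*t), t^2*exp(6*t)/2]
  [-t*exp(6*t), t*exp(6*t) + exp(6*t), t*exp(6*t)]
  [-t^2*exp(6*t)/2 + t*exp(6*t), t^2*exp(6*t)/2, t^2*exp(6*t)/2 - t*exp(6*t) + exp(6*t)]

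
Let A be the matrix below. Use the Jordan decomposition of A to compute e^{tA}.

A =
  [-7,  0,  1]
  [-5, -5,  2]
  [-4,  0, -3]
e^{tA} =
  [-2*t*exp(-5*t) + exp(-5*t), 0, t*exp(-5*t)]
  [t^2*exp(-5*t) - 5*t*exp(-5*t), exp(-5*t), -t^2*exp(-5*t)/2 + 2*t*exp(-5*t)]
  [-4*t*exp(-5*t), 0, 2*t*exp(-5*t) + exp(-5*t)]

Strategy: write A = P · J · P⁻¹ where J is a Jordan canonical form, so e^{tA} = P · e^{tJ} · P⁻¹, and e^{tJ} can be computed block-by-block.

A has Jordan form
J =
  [-5,  1,  0]
  [ 0, -5,  1]
  [ 0,  0, -5]
(up to reordering of blocks).

Per-block formulas:
  For a 3×3 Jordan block J_3(-5): exp(t · J_3(-5)) = e^(-5t)·(I + t·N + (t^2/2)·N^2), where N is the 3×3 nilpotent shift.

After assembling e^{tJ} and conjugating by P, we get:

e^{tA} =
  [-2*t*exp(-5*t) + exp(-5*t), 0, t*exp(-5*t)]
  [t^2*exp(-5*t) - 5*t*exp(-5*t), exp(-5*t), -t^2*exp(-5*t)/2 + 2*t*exp(-5*t)]
  [-4*t*exp(-5*t), 0, 2*t*exp(-5*t) + exp(-5*t)]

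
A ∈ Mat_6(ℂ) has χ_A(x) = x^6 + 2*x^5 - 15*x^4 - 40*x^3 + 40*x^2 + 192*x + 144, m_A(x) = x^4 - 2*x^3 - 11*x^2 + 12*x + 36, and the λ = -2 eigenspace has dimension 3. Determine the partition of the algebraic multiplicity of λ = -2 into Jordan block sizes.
Block sizes for λ = -2: [2, 1, 1]

Step 1 — from the characteristic polynomial, algebraic multiplicity of λ = -2 is 4. From dim ker(A − (-2)·I) = 3, there are exactly 3 Jordan blocks for λ = -2.
Step 2 — from the minimal polynomial, the factor (x + 2)^2 tells us the largest block for λ = -2 has size 2.
Step 3 — with total size 4, 3 blocks, and largest block 2, the block sizes (in nonincreasing order) are [2, 1, 1].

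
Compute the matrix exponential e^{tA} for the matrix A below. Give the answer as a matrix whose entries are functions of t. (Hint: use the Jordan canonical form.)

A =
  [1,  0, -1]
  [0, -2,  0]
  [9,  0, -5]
e^{tA} =
  [3*t*exp(-2*t) + exp(-2*t), 0, -t*exp(-2*t)]
  [0, exp(-2*t), 0]
  [9*t*exp(-2*t), 0, -3*t*exp(-2*t) + exp(-2*t)]

Strategy: write A = P · J · P⁻¹ where J is a Jordan canonical form, so e^{tA} = P · e^{tJ} · P⁻¹, and e^{tJ} can be computed block-by-block.

A has Jordan form
J =
  [-2,  1,  0]
  [ 0, -2,  0]
  [ 0,  0, -2]
(up to reordering of blocks).

Per-block formulas:
  For a 1×1 block at λ = -2: exp(t · [-2]) = [e^(-2t)].
  For a 2×2 Jordan block J_2(-2): exp(t · J_2(-2)) = e^(-2t)·(I + t·N), where N is the 2×2 nilpotent shift.

After assembling e^{tJ} and conjugating by P, we get:

e^{tA} =
  [3*t*exp(-2*t) + exp(-2*t), 0, -t*exp(-2*t)]
  [0, exp(-2*t), 0]
  [9*t*exp(-2*t), 0, -3*t*exp(-2*t) + exp(-2*t)]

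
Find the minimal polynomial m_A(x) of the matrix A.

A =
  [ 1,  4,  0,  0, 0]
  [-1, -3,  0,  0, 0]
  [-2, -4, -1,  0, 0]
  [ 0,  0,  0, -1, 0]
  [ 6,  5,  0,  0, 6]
x^3 - 4*x^2 - 11*x - 6

The characteristic polynomial is χ_A(x) = (x - 6)*(x + 1)^4, so the eigenvalues are known. The minimal polynomial is
  m_A(x) = Π_λ (x − λ)^{k_λ}
where k_λ is the size of the *largest* Jordan block for λ (equivalently, the smallest k with (A − λI)^k v = 0 for every generalised eigenvector v of λ).

  λ = -1: largest Jordan block has size 2, contributing (x + 1)^2
  λ = 6: largest Jordan block has size 1, contributing (x − 6)

So m_A(x) = (x - 6)*(x + 1)^2 = x^3 - 4*x^2 - 11*x - 6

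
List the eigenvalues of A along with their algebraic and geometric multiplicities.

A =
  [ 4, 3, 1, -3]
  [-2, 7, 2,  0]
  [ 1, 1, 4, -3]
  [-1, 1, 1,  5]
λ = 5: alg = 4, geom = 2

Step 1 — factor the characteristic polynomial to read off the algebraic multiplicities:
  χ_A(x) = (x - 5)^4

Step 2 — compute geometric multiplicities via the rank-nullity identity g(λ) = n − rank(A − λI):
  rank(A − (5)·I) = 2, so dim ker(A − (5)·I) = n − 2 = 2

Summary:
  λ = 5: algebraic multiplicity = 4, geometric multiplicity = 2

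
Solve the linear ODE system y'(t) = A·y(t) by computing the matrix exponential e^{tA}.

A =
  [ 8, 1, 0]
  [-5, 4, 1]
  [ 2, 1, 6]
e^{tA} =
  [-t^2*exp(6*t)/2 + 2*t*exp(6*t) + exp(6*t), t*exp(6*t), t^2*exp(6*t)/2]
  [t^2*exp(6*t) - 5*t*exp(6*t), -2*t*exp(6*t) + exp(6*t), -t^2*exp(6*t) + t*exp(6*t)]
  [-t^2*exp(6*t)/2 + 2*t*exp(6*t), t*exp(6*t), t^2*exp(6*t)/2 + exp(6*t)]

Strategy: write A = P · J · P⁻¹ where J is a Jordan canonical form, so e^{tA} = P · e^{tJ} · P⁻¹, and e^{tJ} can be computed block-by-block.

A has Jordan form
J =
  [6, 1, 0]
  [0, 6, 1]
  [0, 0, 6]
(up to reordering of blocks).

Per-block formulas:
  For a 3×3 Jordan block J_3(6): exp(t · J_3(6)) = e^(6t)·(I + t·N + (t^2/2)·N^2), where N is the 3×3 nilpotent shift.

After assembling e^{tJ} and conjugating by P, we get:

e^{tA} =
  [-t^2*exp(6*t)/2 + 2*t*exp(6*t) + exp(6*t), t*exp(6*t), t^2*exp(6*t)/2]
  [t^2*exp(6*t) - 5*t*exp(6*t), -2*t*exp(6*t) + exp(6*t), -t^2*exp(6*t) + t*exp(6*t)]
  [-t^2*exp(6*t)/2 + 2*t*exp(6*t), t*exp(6*t), t^2*exp(6*t)/2 + exp(6*t)]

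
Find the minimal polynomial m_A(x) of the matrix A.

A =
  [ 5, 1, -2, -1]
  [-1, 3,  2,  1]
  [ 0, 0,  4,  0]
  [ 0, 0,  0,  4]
x^2 - 8*x + 16

The characteristic polynomial is χ_A(x) = (x - 4)^4, so the eigenvalues are known. The minimal polynomial is
  m_A(x) = Π_λ (x − λ)^{k_λ}
where k_λ is the size of the *largest* Jordan block for λ (equivalently, the smallest k with (A − λI)^k v = 0 for every generalised eigenvector v of λ).

  λ = 4: largest Jordan block has size 2, contributing (x − 4)^2

So m_A(x) = (x - 4)^2 = x^2 - 8*x + 16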